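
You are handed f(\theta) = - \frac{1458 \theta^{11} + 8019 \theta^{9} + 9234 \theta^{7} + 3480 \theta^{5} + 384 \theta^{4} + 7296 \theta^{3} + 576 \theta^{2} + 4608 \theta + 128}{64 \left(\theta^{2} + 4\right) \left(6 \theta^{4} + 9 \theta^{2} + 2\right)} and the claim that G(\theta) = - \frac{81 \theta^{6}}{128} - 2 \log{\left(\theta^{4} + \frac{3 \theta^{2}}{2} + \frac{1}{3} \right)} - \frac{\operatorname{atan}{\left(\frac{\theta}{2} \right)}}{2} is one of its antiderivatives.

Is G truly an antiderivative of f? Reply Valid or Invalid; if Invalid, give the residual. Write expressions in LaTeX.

Invalid: d/d\theta[G] - f = \frac{- 24 \theta^{3} - 18 \theta}{6 \theta^{4} + 9 \theta^{2} + 2}, which is not 0.

d/d\theta[G] = \frac{- 1458 \theta^{11} - 8019 \theta^{9} - 9234 \theta^{7} - 5016 \theta^{5} - 384 \theta^{4} - 14592 \theta^{3} - 576 \theta^{2} - 9216 \theta - 128}{384 \theta^{6} + 2112 \theta^{4} + 2432 \theta^{2} + 512}
d/d\theta[G] - f(\theta) = \frac{- 24 \theta^{3} - 18 \theta}{6 \theta^{4} + 9 \theta^{2} + 2} != 0.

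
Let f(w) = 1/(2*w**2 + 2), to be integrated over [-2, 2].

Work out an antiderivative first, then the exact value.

Antiderivative: F(w) = atan(w)/2; value = atan(2)

Any candidate F(w) must reproduce f(w) exactly when differentiated.
F(w) = atan(w)/2 is an antiderivative of f.
Check: d/dw[atan(w)/2] = 1/(2*w**2 + 2) = f(w).
F(2) = atan(2)/2; F(-2) = -atan(2)/2.
Integral = F(2) - F(-2) = atan(2).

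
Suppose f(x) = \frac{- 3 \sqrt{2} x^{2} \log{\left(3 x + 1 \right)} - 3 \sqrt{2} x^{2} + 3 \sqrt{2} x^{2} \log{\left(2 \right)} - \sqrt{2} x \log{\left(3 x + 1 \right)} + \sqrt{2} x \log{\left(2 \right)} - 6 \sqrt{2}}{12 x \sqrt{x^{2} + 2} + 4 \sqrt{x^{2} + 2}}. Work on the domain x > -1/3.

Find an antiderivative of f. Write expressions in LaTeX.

An antiderivative is F(x) = - \frac{\sqrt{2} \sqrt{x^{2} + 2} \log{\left(3 x + 1 \right)}}{4} + \frac{\sqrt{2} \sqrt{x^{2} + 2} \log{\left(2 \right)}}{4}.

f has the shape u'v + uv' for u = - \frac{\sqrt{2 x^{2} + 4}}{4} and v = \log{\left(\frac{3 x}{2} + \frac{1}{2} \right)} — it is the derivative of the product u*v.
Check: d/dx[- \frac{\sqrt{2} \sqrt{x^{2} + 2} \log{\left(3 x + 1 \right)}}{4} + \frac{\sqrt{2} \sqrt{x^{2} + 2} \log{\left(2 \right)}}{4}] = \frac{- 3 \sqrt{2} x^{2} \log{\left(3 x + 1 \right)} - 3 \sqrt{2} x^{2} + 3 \sqrt{2} x^{2} \log{\left(2 \right)} - \sqrt{2} x \log{\left(3 x + 1 \right)} + \sqrt{2} x \log{\left(2 \right)} - 6 \sqrt{2}}{12 x \sqrt{x^{2} + 2} + 4 \sqrt{x^{2} + 2}} = f(x).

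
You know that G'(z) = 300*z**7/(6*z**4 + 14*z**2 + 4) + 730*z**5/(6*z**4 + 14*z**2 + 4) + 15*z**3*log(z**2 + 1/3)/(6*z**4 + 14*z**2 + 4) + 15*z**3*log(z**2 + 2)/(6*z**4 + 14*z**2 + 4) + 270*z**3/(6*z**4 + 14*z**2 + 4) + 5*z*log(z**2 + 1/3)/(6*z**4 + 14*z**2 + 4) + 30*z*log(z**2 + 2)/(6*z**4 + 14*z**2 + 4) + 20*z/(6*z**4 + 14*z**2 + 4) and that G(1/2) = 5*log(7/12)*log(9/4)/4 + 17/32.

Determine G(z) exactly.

The integrand splits into summands that can be handled one at a time.
A general antiderivative is 2*(5*z**2/2 + 1/4)**2 + 5*log(z**2 + 1/3)*log(z**2 + 2)/4 + C.
The condition gives C = 5*log(7/12)*log(9/4)/4 + 17/32 - (5*log(7/12)*log(9/4)/4 + 49/32) = -1.
So G(z) = (100*z**4 + 20*z**2 + 10*log(z**2 + 1/3)*log(z**2 + 2) - 7)/8.
Check: d/dz[(100*z**4 + 20*z**2 + 10*log(z**2 + 1/3)*log(z**2 + 2) - 7)/8] = (300*z**7 + 730*z**5 + 15*z**3*log(z**2 + 1/3) + 15*z**3*log(z**2 + 2) + 270*z**3 + 5*z*log(z**2 + 1/3) + 30*z*log(z**2 + 2) + 20*z)/(6*z**4 + 14*z**2 + 4), which equals G'(z).

G(z) = (100*z**4 + 20*z**2 + 10*log(z**2 + 1/3)*log(z**2 + 2) - 7)/8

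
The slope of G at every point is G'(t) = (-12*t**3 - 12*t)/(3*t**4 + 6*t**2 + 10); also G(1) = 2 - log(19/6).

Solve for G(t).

The substitution u = t**4/2 + t**2 + 5/3 works: G'(t) is exactly (dG/du)*(du/dt) for that inner function.
A general antiderivative is -log(t**4/2 + t**2 + 5/3) + C.
The condition gives C = 2 - log(19/6) - (-log(19/6)) = 2.
So G(t) = 2 - log(t**4/2 + t**2 + 5/3).
Check: d/dt[2 - log(t**4/2 + t**2 + 5/3)] = (-12*t**3 - 12*t)/(3*t**4 + 6*t**2 + 10) = G'(t).

G(t) = 2 - log(t**4/2 + t**2 + 5/3)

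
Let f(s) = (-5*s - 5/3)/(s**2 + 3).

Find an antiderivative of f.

Any candidate F(s) must reproduce f(s) exactly when differentiated.
Check: d/ds[-5*(9*log(s**2 + 3) + 2*sqrt(3)*atan(sqrt(3)*s/3))/18] = (-15*s - 5)/(3*s**2 + 9), which equals f(s).

An antiderivative is F(s) = -5*(9*log(s**2 + 3) + 2*sqrt(3)*atan(sqrt(3)*s/3))/18.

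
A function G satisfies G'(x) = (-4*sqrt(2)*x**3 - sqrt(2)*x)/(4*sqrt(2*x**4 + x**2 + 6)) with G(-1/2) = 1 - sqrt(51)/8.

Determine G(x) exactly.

G(x) = 1 - sqrt(x**4 + x**2/2 + 3)/2

G'(x) matches the chain-rule pattern g'(h)*h' with inner function h(x) = x**4 + x**2/2 + 3; substituting u = h(x) collapses the integral.
A general antiderivative is -sqrt(x**4 + x**2/2 + 3)/2 + C.
The condition gives C = 1 - sqrt(51)/8 - (-sqrt(51)/8) = 1.
So G(x) = 1 - sqrt(x**4 + x**2/2 + 3)/2.
Check: d/dx[1 - sqrt(x**4 + x**2/2 + 3)/2] = (-4*sqrt(2)*x**3 - sqrt(2)*x)/(4*sqrt(2*x**4 + x**2 + 6)) = G'(x).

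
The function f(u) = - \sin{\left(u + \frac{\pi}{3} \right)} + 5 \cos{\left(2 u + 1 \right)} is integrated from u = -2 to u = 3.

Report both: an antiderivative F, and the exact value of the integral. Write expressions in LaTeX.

Antiderivative: F(u) = \frac{5 \sin{\left(2 u + 1 \right)} + 2 \cos{\left(u + \frac{\pi}{3} \right)}}{2}; value = \cos{\left(\frac{\pi}{3} + 3 \right)} - \sin{\left(\frac{\pi}{6} + 2 \right)} + \frac{5 \sin{\left(3 \right)}}{2} + \frac{5 \sin{\left(7 \right)}}{2}

The integrand splits into summands that can be handled one at a time.
F(u) = \frac{5 \sin{\left(2 u + 1 \right)} + 2 \cos{\left(u + \frac{\pi}{3} \right)}}{2} is an antiderivative of f.
Check: d/du[\frac{5 \sin{\left(2 u + 1 \right)} + 2 \cos{\left(u + \frac{\pi}{3} \right)}}{2}] = - \sin{\left(u + \frac{\pi}{3} \right)} + 5 \cos{\left(2 u + 1 \right)} = f(u).
F(3) = \cos{\left(\frac{\pi}{3} + 3 \right)} + \frac{5 \sin{\left(7 \right)}}{2}; F(-2) = - \frac{5 \sin{\left(3 \right)}}{2} + \sin{\left(\frac{\pi}{6} + 2 \right)}.
Integral = F(3) - F(-2) = \cos{\left(\frac{\pi}{3} + 3 \right)} - \sin{\left(\frac{\pi}{6} + 2 \right)} + \frac{5 \sin{\left(3 \right)}}{2} + \frac{5 \sin{\left(7 \right)}}{2}.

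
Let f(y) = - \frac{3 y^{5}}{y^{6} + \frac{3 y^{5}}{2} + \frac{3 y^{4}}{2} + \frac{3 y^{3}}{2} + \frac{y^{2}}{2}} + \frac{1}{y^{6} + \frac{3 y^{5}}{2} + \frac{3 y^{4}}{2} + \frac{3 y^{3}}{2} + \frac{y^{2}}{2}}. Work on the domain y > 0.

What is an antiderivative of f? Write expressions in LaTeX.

Factor the denominator (y^{2} \left(y + 1\right) \left(2 y + 1\right) \left(y^{2} + 1\right)) and decompose: f = \frac{2}{y^{2} + 1} + \frac{14}{2 y + 1} - \frac{4}{y + 1} - \frac{6}{y} + \frac{2}{y^{2}}; each piece integrates to a log, atan, or power term.
Check: d/dy[\frac{- 6 y \log{\left(y \right)} + 7 y \log{\left(y + \frac{1}{2} \right)} - 4 y \log{\left(y + 1 \right)} + 2 y \operatorname{atan}{\left(y \right)} - 2}{y}] = \frac{2 - 6 y^{5}}{2 y^{6} + 3 y^{5} + 3 y^{4} + 3 y^{3} + y^{2}}, which equals f(y).

An antiderivative is F(y) = \frac{- 6 y \log{\left(y \right)} + 7 y \log{\left(y + \frac{1}{2} \right)} - 4 y \log{\left(y + 1 \right)} + 2 y \operatorname{atan}{\left(y \right)} - 2}{y}.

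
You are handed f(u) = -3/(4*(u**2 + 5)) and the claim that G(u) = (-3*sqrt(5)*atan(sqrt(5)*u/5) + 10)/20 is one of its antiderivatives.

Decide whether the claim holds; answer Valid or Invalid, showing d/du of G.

d/du[G] = -3/(4*u**2 + 20)
This equals f(u) exactly, so the claim holds.

Valid. The derivative of G reproduces f.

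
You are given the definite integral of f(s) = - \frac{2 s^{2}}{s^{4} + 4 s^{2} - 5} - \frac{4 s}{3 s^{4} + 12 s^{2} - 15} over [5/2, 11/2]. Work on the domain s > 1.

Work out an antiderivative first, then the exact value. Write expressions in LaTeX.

The denominator factors as 3 \left(s - 1\right) \left(s + 1\right) \left(s^{2} + 5\right); partial fractions split f into directly integrable pieces: \frac{2 s - 15}{9 \left(s^{2} + 5\right)} + \frac{1}{18 \left(s + 1\right)} - \frac{5}{18 \left(s - 1\right)}.
F(s) = - \frac{5 \log{\left(s - 1 \right)}}{18} + \frac{\log{\left(s + 1 \right)}}{18} + \frac{\log{\left(s^{2} + 5 \right)}}{9} - \frac{\sqrt{5} \operatorname{atan}{\left(\frac{\sqrt{5} s}{5} \right)}}{3} is an antiderivative of f.
Check: d/ds[- \frac{5 \log{\left(s - 1 \right)}}{18} + \frac{\log{\left(s + 1 \right)}}{18} + \frac{\log{\left(s^{2} + 5 \right)}}{9} - \frac{\sqrt{5} \operatorname{atan}{\left(\frac{\sqrt{5} s}{5} \right)}}{3}] = \frac{- 6 s^{2} - 4 s}{3 s^{4} + 12 s^{2} - 15}, which equals f(s).
F(11/2) = - \frac{\sqrt{5} \operatorname{atan}{\left(\frac{11 \sqrt{5}}{10} \right)}}{3} - \frac{5 \log{\left(\frac{9}{2} \right)}}{18} + \frac{\log{\left(\frac{13}{2} \right)}}{18} + \frac{\log{\left(\frac{141}{4} \right)}}{9}; F(5/2) = - \frac{\sqrt{5} \operatorname{atan}{\left(\frac{\sqrt{5}}{2} \right)}}{3} - \frac{5 \log{\left(\frac{3}{2} \right)}}{18} + \frac{\log{\left(\frac{7}{2} \right)}}{18} + \frac{\log{\left(\frac{45}{4} \right)}}{9}.
Integral = F(11/2) - F(5/2) = - \frac{\sqrt{5} \operatorname{atan}{\left(\frac{11 \sqrt{5}}{10} \right)}}{3} - \frac{5 \log{\left(\frac{9}{2} \right)}}{18} - \frac{\log{\left(\frac{45}{4} \right)}}{9} - \frac{\log{\left(\frac{7}{2} \right)}}{18} + \frac{\log{\left(\frac{13}{2} \right)}}{18} + \frac{5 \log{\left(\frac{3}{2} \right)}}{18} + \frac{\log{\left(\frac{141}{4} \right)}}{9} + \frac{\sqrt{5} \operatorname{atan}{\left(\frac{\sqrt{5}}{2} \right)}}{3}.

Antiderivative: F(s) = - \frac{5 \log{\left(s - 1 \right)}}{18} + \frac{\log{\left(s + 1 \right)}}{18} + \frac{\log{\left(s^{2} + 5 \right)}}{9} - \frac{\sqrt{5} \operatorname{atan}{\left(\frac{\sqrt{5} s}{5} \right)}}{3}; value = - \frac{\sqrt{5} \operatorname{atan}{\left(\frac{11 \sqrt{5}}{10} \right)}}{3} - \frac{5 \log{\left(\frac{9}{2} \right)}}{18} - \frac{\log{\left(\frac{45}{4} \right)}}{9} - \frac{\log{\left(\frac{7}{2} \right)}}{18} + \frac{\log{\left(\frac{13}{2} \right)}}{18} + \frac{5 \log{\left(\frac{3}{2} \right)}}{18} + \frac{\log{\left(\frac{141}{4} \right)}}{9} + \frac{\sqrt{5} \operatorname{atan}{\left(\frac{\sqrt{5}}{2} \right)}}{3}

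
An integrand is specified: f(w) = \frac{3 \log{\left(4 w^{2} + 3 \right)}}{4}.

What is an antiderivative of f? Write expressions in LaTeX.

A first test for any F(w): its w-derivative must equal f(w) identically.
Check: d/dw[\frac{3 w \log{\left(4 w^{2} + 3 \right)}}{4} - \frac{3 w}{2} + \frac{3 \sqrt{3} \operatorname{atan}{\left(\frac{2 \sqrt{3} w}{3} \right)}}{4}] = \frac{3 \log{\left(4 w^{2} + 3 \right)}}{4} = f(w).

An antiderivative is F(w) = \frac{3 w \log{\left(4 w^{2} + 3 \right)}}{4} - \frac{3 w}{2} + \frac{3 \sqrt{3} \operatorname{atan}{\left(\frac{2 \sqrt{3} w}{3} \right)}}{4}.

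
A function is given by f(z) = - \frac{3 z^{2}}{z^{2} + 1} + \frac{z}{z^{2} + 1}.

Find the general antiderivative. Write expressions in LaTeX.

Integrate term by term and add the pieces.
Check: d/dz[- \frac{6 z - \log{\left(z^{2} + 1 \right)} - 6 \operatorname{atan}{\left(z \right)}}{2}] = \frac{- 3 z^{2} + z}{z^{2} + 1}, which equals f(z).

F(z) = - \frac{6 z - \log{\left(z^{2} + 1 \right)} - 6 \operatorname{atan}{\left(z \right)}}{2} + C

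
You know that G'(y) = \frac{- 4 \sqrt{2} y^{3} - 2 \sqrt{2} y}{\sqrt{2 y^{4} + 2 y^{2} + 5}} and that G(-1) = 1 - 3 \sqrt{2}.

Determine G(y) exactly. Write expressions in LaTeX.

G'(y) matches the chain-rule pattern g'(h)*h' with inner function h(y) = y^{4} + y^{2} + \frac{5}{2}; substituting u = h(y) collapses the integral.
A general antiderivative is - 2 \sqrt{y^{4} + y^{2} + \frac{5}{2}} + C.
The condition gives C = 1 - 3 \sqrt{2} - (- 3 \sqrt{2}) = 1.
So G(y) = \frac{\sqrt{2} \left(- 2 \sqrt{2 y^{4} + 2 y^{2} + 5} + \sqrt{2}\right)}{2}.
Check: d/dy[\frac{\sqrt{2} \left(- 2 \sqrt{2 y^{4} + 2 y^{2} + 5} + \sqrt{2}\right)}{2}] = \frac{- 4 \sqrt{2} y^{3} - 2 \sqrt{2} y}{\sqrt{2 y^{4} + 2 y^{2} + 5}} = G'(y).

G(y) = \frac{\sqrt{2} \left(- 2 \sqrt{2 y^{4} + 2 y^{2} + 5} + \sqrt{2}\right)}{2}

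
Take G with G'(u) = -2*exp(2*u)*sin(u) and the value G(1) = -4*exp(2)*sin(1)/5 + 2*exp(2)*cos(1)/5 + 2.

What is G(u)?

G(u) = -4*exp(2*u)*sin(u)/5 + 2*exp(2*u)*cos(u)/5 + 2

A first test for any G(u): its u-derivative must equal the given G'(u).
A general antiderivative is -4*exp(2*u)*sin(u)/5 + 2*exp(2*u)*cos(u)/5 + C.
The condition gives C = -4*exp(2)*sin(1)/5 + 2*exp(2)*cos(1)/5 + 2 - (-4*exp(2)*sin(1)/5 + 2*exp(2)*cos(1)/5) = 2.
So G(u) = -4*exp(2*u)*sin(u)/5 + 2*exp(2*u)*cos(u)/5 + 2.
Check: d/du[-4*exp(2*u)*sin(u)/5 + 2*exp(2*u)*cos(u)/5 + 2] = -2*exp(2*u)*sin(u) = G'(u).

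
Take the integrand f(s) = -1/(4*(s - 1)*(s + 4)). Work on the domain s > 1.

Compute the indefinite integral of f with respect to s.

F(s) = (-log(s - 1) + log(s + 4))/20 + C

The denominator factors as 4*(s - 1)*(s + 4); partial fractions split f into directly integrable pieces: 1/(20*(s + 4)) - 1/(20*(s - 1)).
Check: d/ds[(-log(s - 1) + log(s + 4))/20] = -1/(4*s**2 + 12*s - 16), which equals f(s).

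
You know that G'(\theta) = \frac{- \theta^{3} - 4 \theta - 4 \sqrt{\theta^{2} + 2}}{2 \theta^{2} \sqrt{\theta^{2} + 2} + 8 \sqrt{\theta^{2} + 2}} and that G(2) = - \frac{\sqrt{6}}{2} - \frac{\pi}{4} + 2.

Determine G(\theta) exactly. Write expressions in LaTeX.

G(\theta) = - \frac{\sqrt{\theta^{2} + 2}}{2} - \operatorname{atan}{\left(\frac{\theta}{2} \right)} + 2

A first test for any G(\theta): its \theta-derivative must equal the given G'(\theta).
A general antiderivative is - \frac{\sqrt{\theta^{2} + 2}}{2} - \operatorname{atan}{\left(\frac{\theta}{2} \right)} + C.
The condition gives C = - \frac{\sqrt{6}}{2} - \frac{\pi}{4} + 2 - (- \frac{\sqrt{6}}{2} - \frac{\pi}{4}) = 2.
So G(\theta) = - \frac{\sqrt{\theta^{2} + 2}}{2} - \operatorname{atan}{\left(\frac{\theta}{2} \right)} + 2.
Check: d/d\theta[- \frac{\sqrt{\theta^{2} + 2}}{2} - \operatorname{atan}{\left(\frac{\theta}{2} \right)} + 2] = \frac{- \theta^{3} - 4 \theta - 4 \sqrt{\theta^{2} + 2}}{2 \theta^{2} \sqrt{\theta^{2} + 2} + 8 \sqrt{\theta^{2} + 2}} = G'(\theta).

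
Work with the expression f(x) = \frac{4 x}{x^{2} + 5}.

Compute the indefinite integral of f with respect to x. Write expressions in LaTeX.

f matches the chain-rule pattern g'(h)*h' with inner function h(x) = x^{2} + 5; substituting u = h(x) collapses the integral.
Check: d/dx[2 \log{\left(x^{2} + 5 \right)}] = \frac{4 x}{x^{2} + 5} = f(x).

F(x) = 2 \log{\left(x^{2} + 5 \right)} + C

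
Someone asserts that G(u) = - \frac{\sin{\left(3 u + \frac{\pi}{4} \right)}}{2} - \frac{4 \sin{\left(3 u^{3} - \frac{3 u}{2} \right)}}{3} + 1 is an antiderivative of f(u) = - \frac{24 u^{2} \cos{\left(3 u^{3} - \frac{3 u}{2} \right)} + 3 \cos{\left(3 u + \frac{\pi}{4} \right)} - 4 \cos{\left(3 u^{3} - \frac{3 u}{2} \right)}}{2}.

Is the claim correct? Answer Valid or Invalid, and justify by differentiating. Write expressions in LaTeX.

d/du[G] = - 12 u^{2} \cos{\left(3 u^{3} - \frac{3 u}{2} \right)} - \frac{3 \cos{\left(3 u + \frac{\pi}{4} \right)}}{2} + 2 \cos{\left(3 u^{3} - \frac{3 u}{2} \right)}
This equals f(u) exactly, so the claim holds.

Valid - differentiating G returns exactly f.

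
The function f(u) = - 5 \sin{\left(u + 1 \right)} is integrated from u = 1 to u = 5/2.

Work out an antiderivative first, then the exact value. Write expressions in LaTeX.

Any candidate F(u) must reproduce f(u) exactly when differentiated.
F(u) = 5 \cos{\left(u + 1 \right)} is an antiderivative of f.
Check: d/du[5 \cos{\left(u + 1 \right)}] = - 5 \sin{\left(u + 1 \right)} = f(u).
F(5/2) = 5 \cos{\left(\frac{7}{2} \right)}; F(1) = 5 \cos{\left(2 \right)}.
Integral = F(5/2) - F(1) = 5 \cos{\left(\frac{7}{2} \right)} - 5 \cos{\left(2 \right)}.

Antiderivative: F(u) = 5 \cos{\left(u + 1 \right)}; value = 5 \cos{\left(\frac{7}{2} \right)} - 5 \cos{\left(2 \right)}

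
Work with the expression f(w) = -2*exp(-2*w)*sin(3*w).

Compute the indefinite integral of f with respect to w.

Check any antiderivative F(w) by computing F'(w) and comparing it with f(w).
Check: d/dw[4*exp(-2*w)*sin(3*w)/13 + 6*exp(-2*w)*cos(3*w)/13] = -2*exp(-2*w)*sin(3*w) = f(w).

F(w) = 4*exp(-2*w)*sin(3*w)/13 + 6*exp(-2*w)*cos(3*w)/13 + C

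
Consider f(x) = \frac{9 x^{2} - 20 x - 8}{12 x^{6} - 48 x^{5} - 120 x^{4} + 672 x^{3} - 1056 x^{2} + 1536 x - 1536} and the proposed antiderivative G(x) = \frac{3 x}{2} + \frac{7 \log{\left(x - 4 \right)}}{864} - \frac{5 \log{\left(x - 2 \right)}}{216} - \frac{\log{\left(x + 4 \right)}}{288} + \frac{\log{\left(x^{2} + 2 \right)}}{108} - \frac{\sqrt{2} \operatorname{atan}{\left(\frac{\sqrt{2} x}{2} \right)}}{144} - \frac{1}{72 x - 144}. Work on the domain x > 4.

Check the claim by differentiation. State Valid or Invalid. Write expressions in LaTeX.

Invalid: d/dx[G] - f = \frac{3}{2}, which is not 0.

d/dx[G] = \frac{18 x^{6} - 72 x^{5} - 180 x^{4} + 1008 x^{3} - 1575 x^{2} + 2284 x - 2312}{12 x^{6} - 48 x^{5} - 120 x^{4} + 672 x^{3} - 1056 x^{2} + 1536 x - 1536}
d/dx[G] - f(x) = \frac{3}{2} != 0.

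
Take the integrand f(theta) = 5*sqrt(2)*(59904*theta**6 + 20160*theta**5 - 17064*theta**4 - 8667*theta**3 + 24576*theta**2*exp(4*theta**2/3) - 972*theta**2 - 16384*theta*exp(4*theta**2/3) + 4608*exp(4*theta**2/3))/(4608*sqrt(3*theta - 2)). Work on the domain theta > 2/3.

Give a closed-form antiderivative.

An antiderivative is F(theta) = 20*theta**6*sqrt(3*theta/2 - 1)/3 + 15*theta**5*sqrt(3*theta/2 - 1)/2 + 45*theta**4*sqrt(3*theta/2 - 1)/16 + 45*theta**3*sqrt(3*theta/2 - 1)/128 + 20*sqrt(3*theta/2 - 1)*exp(4*theta**2/3)/3.

Recognize the product-rule pattern: f = u'v + uv' with u = -5*sqrt(3*theta/2 - 1)/3, v = (-2*theta**2 - 3*theta/4)**3/2 - 4*exp(4*theta**2/3), so integration by parts undoes it.
Check: d/dtheta[20*theta**6*sqrt(3*theta/2 - 1)/3 + 15*theta**5*sqrt(3*theta/2 - 1)/2 + 45*theta**4*sqrt(3*theta/2 - 1)/16 + 45*theta**3*sqrt(3*theta/2 - 1)/128 + 20*sqrt(3*theta/2 - 1)*exp(4*theta**2/3)/3] = sqrt(2)*(299520*theta**6 + 100800*theta**5 - 85320*theta**4 - 43335*theta**3 + 122880*theta**2*exp(4*theta**2/3) - 4860*theta**2 - 81920*theta*exp(4*theta**2/3) + 23040*exp(4*theta**2/3))/(4608*sqrt(3*theta - 2)), which equals f(theta).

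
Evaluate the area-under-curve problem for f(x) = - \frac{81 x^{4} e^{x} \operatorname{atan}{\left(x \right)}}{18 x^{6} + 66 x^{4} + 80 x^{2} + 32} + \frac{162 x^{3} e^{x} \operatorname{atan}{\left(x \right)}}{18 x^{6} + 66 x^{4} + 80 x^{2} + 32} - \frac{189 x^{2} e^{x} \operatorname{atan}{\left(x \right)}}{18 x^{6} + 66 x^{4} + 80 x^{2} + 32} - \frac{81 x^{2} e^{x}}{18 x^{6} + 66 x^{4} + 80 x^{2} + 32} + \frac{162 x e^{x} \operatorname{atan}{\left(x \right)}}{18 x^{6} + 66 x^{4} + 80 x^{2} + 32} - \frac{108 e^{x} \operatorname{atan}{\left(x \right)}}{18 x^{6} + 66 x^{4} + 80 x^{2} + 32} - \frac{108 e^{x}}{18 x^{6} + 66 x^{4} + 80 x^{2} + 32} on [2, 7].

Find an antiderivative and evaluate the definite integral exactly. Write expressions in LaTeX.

The integrand splits into summands that can be handled one at a time.
F(x) = - \frac{27 e^{x} \operatorname{atan}{\left(x \right)}}{2 \left(3 x^{2} + 4\right)} is an antiderivative of f.
Check: d/dx[- \frac{27 e^{x} \operatorname{atan}{\left(x \right)}}{2 \left(3 x^{2} + 4\right)}] = \frac{- 81 x^{4} e^{x} \operatorname{atan}{\left(x \right)} + 162 x^{3} e^{x} \operatorname{atan}{\left(x \right)} - 189 x^{2} e^{x} \operatorname{atan}{\left(x \right)} - 81 x^{2} e^{x} + 162 x e^{x} \operatorname{atan}{\left(x \right)} - 108 e^{x} \operatorname{atan}{\left(x \right)} - 108 e^{x}}{18 x^{6} + 66 x^{4} + 80 x^{2} + 32}, which equals f(x).
F(7) = - \frac{27 e^{7} \operatorname{atan}{\left(7 \right)}}{302}; F(2) = - \frac{27 e^{2} \operatorname{atan}{\left(2 \right)}}{32}.
Integral = F(7) - F(2) = - \frac{27 e^{7} \operatorname{atan}{\left(7 \right)}}{302} + \frac{27 e^{2} \operatorname{atan}{\left(2 \right)}}{32}.

Antiderivative: F(x) = - \frac{27 e^{x} \operatorname{atan}{\left(x \right)}}{2 \left(3 x^{2} + 4\right)}; value = - \frac{27 e^{7} \operatorname{atan}{\left(7 \right)}}{302} + \frac{27 e^{2} \operatorname{atan}{\left(2 \right)}}{32}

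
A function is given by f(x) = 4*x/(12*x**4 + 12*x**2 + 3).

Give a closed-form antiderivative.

An antiderivative is F(x) = -1/(3*(2*x**2 + 1)).

f matches the chain-rule pattern g'(h)*h' with inner function h(x) = 3*x**2 + 3/2; substituting u = h(x) collapses the integral.
Check: d/dx[-1/(3*(2*x**2 + 1))] = 4*x/(12*x**4 + 12*x**2 + 3) = f(x).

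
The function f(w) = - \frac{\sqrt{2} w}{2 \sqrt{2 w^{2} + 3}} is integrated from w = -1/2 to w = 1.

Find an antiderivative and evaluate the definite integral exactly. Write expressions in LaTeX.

f matches the chain-rule pattern g'(h)*h' with inner function h(w) = w^{2} + \frac{3}{2}; substituting u = h(w) collapses the integral.
F(w) = - \frac{\sqrt{2} \sqrt{2 w^{2} + 3}}{4} is an antiderivative of f.
Check: d/dw[- \frac{\sqrt{2} \sqrt{2 w^{2} + 3}}{4}] = - \frac{\sqrt{2} w}{2 \sqrt{2 w^{2} + 3}} = f(w).
F(1) = - \frac{\sqrt{10}}{4}; F(-1/2) = - \frac{\sqrt{7}}{4}.
Integral = F(1) - F(-1/2) = - \frac{\sqrt{10}}{4} + \frac{\sqrt{7}}{4}.

Antiderivative: F(w) = - \frac{\sqrt{2} \sqrt{2 w^{2} + 3}}{4}; value = - \frac{\sqrt{10}}{4} + \frac{\sqrt{7}}{4}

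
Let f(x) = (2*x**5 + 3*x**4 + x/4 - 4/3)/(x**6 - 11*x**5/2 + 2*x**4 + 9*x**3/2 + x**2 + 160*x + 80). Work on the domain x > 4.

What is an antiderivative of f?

An antiderivative is F(x) = (4387195*x*log(x - 4) - 17920*x*log(x + 1/2) + 78645*x*log(x + 2) - 80700*x*log(x**2 + 5) + 392394*sqrt(5)*x*atan(sqrt(5)*x/5) - 17548780*log(x - 4) + 71680*log(x + 1/2) - 314580*log(x + 2) + 322800*log(x**2 + 5) - 1569576*sqrt(5)*atan(sqrt(5)*x/5) - 10643220)/(2143260*(x - 4)).

The denominator factors as 6*(x - 4)**2*(x + 2)*(2*x + 1)*(x**2 + 5); partial fractions split f into directly integrable pieces: -(5380*x - 65399)/(71442*(x**2 + 5)) - 256/(15309*(2*x + 1)) + 107/(2916*(x + 2)) + 877439/(428652*(x - 4)) + 8447/(1701*(x - 4)**2).
Check: d/dx[(4387195*x*log(x - 4) - 17920*x*log(x + 1/2) + 78645*x*log(x + 2) - 80700*x*log(x**2 + 5) + 392394*sqrt(5)*x*atan(sqrt(5)*x/5) - 17548780*log(x - 4) + 71680*log(x + 1/2) - 314580*log(x + 2) + 322800*log(x**2 + 5) - 1569576*sqrt(5)*atan(sqrt(5)*x/5) - 10643220)/(2143260*(x - 4))] = (24*x**5 + 36*x**4 + 3*x - 16)/(12*x**6 - 66*x**5 + 24*x**4 + 54*x**3 + 12*x**2 + 1920*x + 960), which equals f(x).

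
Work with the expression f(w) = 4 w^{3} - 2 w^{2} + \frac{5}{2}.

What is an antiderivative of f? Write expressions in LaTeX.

Integrate term by term and add the pieces.
Check: d/dw[\frac{w \left(6 w^{3} - 4 w^{2} + 15\right)}{6}] = 4 w^{3} - 2 w^{2} + \frac{5}{2} = f(w).

An antiderivative is F(w) = \frac{w \left(6 w^{3} - 4 w^{2} + 15\right)}{6}.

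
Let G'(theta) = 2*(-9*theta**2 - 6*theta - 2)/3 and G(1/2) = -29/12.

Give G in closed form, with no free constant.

A candidate passes only if d/dtheta[G] lands on the given G'(theta) exactly.
A general antiderivative is -2*theta**3 - 2*theta**2 - 4*theta/3 + C.
The condition gives C = -29/12 - (-17/12) = -1.
So G(theta) = (-6*theta**3 - 6*theta**2 - 4*theta - 3)/3.
Check: d/dtheta[(-6*theta**3 - 6*theta**2 - 4*theta - 3)/3] = -6*theta**2 - 4*theta - 4/3, which equals G'(theta).

G(theta) = (-6*theta**3 - 6*theta**2 - 4*theta - 3)/3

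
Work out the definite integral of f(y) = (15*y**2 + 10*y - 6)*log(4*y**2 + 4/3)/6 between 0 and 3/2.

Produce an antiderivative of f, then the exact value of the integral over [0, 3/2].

Any candidate F(y) must reproduce f(y) exactly when differentiated.
F(y) = 5*y**3*log(4*y**2 + 4/3)/6 - 5*y**3/9 + 5*y**2*log(4*y**2 + 4/3)/6 - 5*y**2/6 - y*log(4*y**2 + 4/3) + 23*y/9 + 5*log(y**2 + 1/3)/18 - 23*sqrt(3)*atan(sqrt(3)*y)/27 is an antiderivative of f.
Check: d/dy[5*y**3*log(4*y**2 + 4/3)/6 - 5*y**3/9 + 5*y**2*log(4*y**2 + 4/3)/6 - 5*y**2/6 - y*log(4*y**2 + 4/3) + 23*y/9 + 5*log(y**2 + 1/3)/18 - 23*sqrt(3)*atan(sqrt(3)*y)/27] = 5*y**2*log(y**2 + 1/3)/2 + 5*y**2*log(2) + 5*y*log(y**2 + 1/3)/3 + 10*y*log(2)/3 - log(y**2 + 1/3) - 2*log(2), which equals f(y).
F(3/2) = -23*sqrt(3)*atan(3*sqrt(3)/2)/27 + 1/12 + 5*log(31/12)/18 + 51*log(31/3)/16; F(0) = -5*log(3)/18.
Integral = F(3/2) - F(0) = -23*sqrt(3)*atan(3*sqrt(3)/2)/27 + 1/12 + 5*log(31/12)/18 + 5*log(3)/18 + 51*log(31/3)/16.

Antiderivative: F(y) = 5*y**3*log(4*y**2 + 4/3)/6 - 5*y**3/9 + 5*y**2*log(4*y**2 + 4/3)/6 - 5*y**2/6 - y*log(4*y**2 + 4/3) + 23*y/9 + 5*log(y**2 + 1/3)/18 - 23*sqrt(3)*atan(sqrt(3)*y)/27; value = -23*sqrt(3)*atan(3*sqrt(3)/2)/27 + 1/12 + 5*log(31/12)/18 + 5*log(3)/18 + 51*log(31/3)/16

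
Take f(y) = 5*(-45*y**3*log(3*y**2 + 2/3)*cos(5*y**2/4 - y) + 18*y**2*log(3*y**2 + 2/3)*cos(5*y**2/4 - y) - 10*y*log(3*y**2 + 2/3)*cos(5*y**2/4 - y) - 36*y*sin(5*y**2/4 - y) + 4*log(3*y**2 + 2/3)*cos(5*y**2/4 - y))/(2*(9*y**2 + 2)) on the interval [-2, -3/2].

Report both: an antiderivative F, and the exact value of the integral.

Recognize the product-rule pattern: f = u'v + uv' with u = -5*log(3*y**2 + 2/3), v = sin(5*y**2/4 - y), so integration by parts undoes it.
F(y) = -5*log(3*y**2 + 2/3)*sin(5*y**2/4 - y) is an antiderivative of f.
Check: d/dy[-5*log(3*y**2 + 2/3)*sin(5*y**2/4 - y)] = (-225*y**3*log(3*y**2 + 2/3)*cos(5*y**2/4 - y) + 90*y**2*log(3*y**2 + 2/3)*cos(5*y**2/4 - y) - 50*y*log(3*y**2 + 2/3)*cos(5*y**2/4 - y) - 180*y*sin(5*y**2/4 - y) + 20*log(3*y**2 + 2/3)*cos(5*y**2/4 - y))/(18*y**2 + 4), which equals f(y).
F(-3/2) = -5*log(89/12)*sin(69/16); F(-2) = -5*log(38/3)*sin(7).
Integral = F(-3/2) - F(-2) = 5*log(38/3)*sin(7) - 5*log(89/12)*sin(69/16).

Antiderivative: F(y) = -5*log(3*y**2 + 2/3)*sin(5*y**2/4 - y); value = 5*log(38/3)*sin(7) - 5*log(89/12)*sin(69/16)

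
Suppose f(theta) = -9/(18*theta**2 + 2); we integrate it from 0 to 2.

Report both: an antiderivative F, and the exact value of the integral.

Antiderivative: F(theta) = -3*atan(3*theta)/2; value = -3*atan(6)/2

An antiderivative F(theta) passes only if d/dtheta[F] lands on f(theta) exactly.
F(theta) = -3*atan(3*theta)/2 is an antiderivative of f.
Check: d/dtheta[-3*atan(3*theta)/2] = -9/(18*theta**2 + 2) = f(theta).
F(2) = -3*atan(6)/2; F(0) = 0.
Integral = F(2) - F(0) = -3*atan(6)/2.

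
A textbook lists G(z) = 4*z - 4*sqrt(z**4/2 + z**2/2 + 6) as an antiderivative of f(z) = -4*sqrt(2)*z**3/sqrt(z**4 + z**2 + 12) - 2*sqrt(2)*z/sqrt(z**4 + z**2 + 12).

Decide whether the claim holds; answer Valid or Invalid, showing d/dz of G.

Invalid: d/dz[G] - f = 4, which is not 0.

d/dz[G] = (-4*sqrt(2)*z**3 - 2*sqrt(2)*z + 4*sqrt(z**4 + z**2 + 12))/sqrt(z**4 + z**2 + 12)
d/dz[G] - f(z) = 4 != 0.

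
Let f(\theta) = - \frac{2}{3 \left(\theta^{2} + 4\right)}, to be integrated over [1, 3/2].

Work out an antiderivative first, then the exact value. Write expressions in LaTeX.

Antiderivative: F(\theta) = - \frac{\operatorname{atan}{\left(\frac{\theta}{2} \right)}}{3}; value = - \frac{\operatorname{atan}{\left(\frac{3}{4} \right)}}{3} + \frac{\operatorname{atan}{\left(\frac{1}{2} \right)}}{3}

For F(\theta) to be correct the identity F'(\theta) - f(\theta) = 0 must hold.
F(\theta) = - \frac{\operatorname{atan}{\left(\frac{\theta}{2} \right)}}{3} is an antiderivative of f.
Check: d/d\theta[- \frac{\operatorname{atan}{\left(\frac{\theta}{2} \right)}}{3}] = - \frac{2}{3 \theta^{2} + 12}, which equals f(\theta).
F(3/2) = - \frac{\operatorname{atan}{\left(\frac{3}{4} \right)}}{3}; F(1) = - \frac{\operatorname{atan}{\left(\frac{1}{2} \right)}}{3}.
Integral = F(3/2) - F(1) = - \frac{\operatorname{atan}{\left(\frac{3}{4} \right)}}{3} + \frac{\operatorname{atan}{\left(\frac{1}{2} \right)}}{3}.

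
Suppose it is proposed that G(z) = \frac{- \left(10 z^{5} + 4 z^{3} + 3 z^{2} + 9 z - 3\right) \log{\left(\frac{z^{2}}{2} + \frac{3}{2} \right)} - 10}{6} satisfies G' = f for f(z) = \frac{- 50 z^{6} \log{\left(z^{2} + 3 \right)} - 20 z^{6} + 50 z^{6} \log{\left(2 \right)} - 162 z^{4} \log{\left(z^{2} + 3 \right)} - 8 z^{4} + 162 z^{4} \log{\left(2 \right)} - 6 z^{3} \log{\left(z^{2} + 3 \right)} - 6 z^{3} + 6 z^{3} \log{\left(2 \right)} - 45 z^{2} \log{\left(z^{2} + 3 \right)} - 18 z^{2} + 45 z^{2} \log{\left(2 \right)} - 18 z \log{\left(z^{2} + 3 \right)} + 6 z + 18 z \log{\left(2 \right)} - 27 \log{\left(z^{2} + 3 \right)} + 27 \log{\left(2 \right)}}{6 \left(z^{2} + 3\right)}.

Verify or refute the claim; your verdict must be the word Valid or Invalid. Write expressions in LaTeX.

d/dz[G] = \frac{- 50 z^{6} \log{\left(z^{2} + 3 \right)} - 20 z^{6} + 50 z^{6} \log{\left(2 \right)} - 162 z^{4} \log{\left(z^{2} + 3 \right)} - 8 z^{4} + 162 z^{4} \log{\left(2 \right)} - 6 z^{3} \log{\left(z^{2} + 3 \right)} - 6 z^{3} + 6 z^{3} \log{\left(2 \right)} - 45 z^{2} \log{\left(z^{2} + 3 \right)} - 18 z^{2} + 45 z^{2} \log{\left(2 \right)} - 18 z \log{\left(z^{2} + 3 \right)} + 6 z + 18 z \log{\left(2 \right)} - 27 \log{\left(z^{2} + 3 \right)} + 27 \log{\left(2 \right)}}{6 z^{2} + 18}
This equals f(z) exactly, so the claim holds.

Valid. The derivative of G reproduces f.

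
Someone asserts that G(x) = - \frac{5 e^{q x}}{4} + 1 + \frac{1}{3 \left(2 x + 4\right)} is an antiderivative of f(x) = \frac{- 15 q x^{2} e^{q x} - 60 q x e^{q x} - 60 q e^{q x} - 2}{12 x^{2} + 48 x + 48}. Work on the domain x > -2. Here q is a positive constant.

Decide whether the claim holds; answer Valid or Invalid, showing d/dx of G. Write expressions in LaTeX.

d/dx[G] = \frac{- 15 q x^{2} e^{q x} - 60 q x e^{q x} - 60 q e^{q x} - 2}{12 x^{2} + 48 x + 48}
This equals f(x) exactly, so the claim holds.

Valid. The derivative of G reproduces f.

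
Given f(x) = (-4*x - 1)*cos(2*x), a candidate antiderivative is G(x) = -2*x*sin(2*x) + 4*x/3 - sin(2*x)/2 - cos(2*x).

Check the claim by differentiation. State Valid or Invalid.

Invalid: d/dx[G] - f = 4/3, which is not 0.

d/dx[G] = -4*x*cos(2*x) - cos(2*x) + 4/3
d/dx[G] - f(x) = 4/3 != 0.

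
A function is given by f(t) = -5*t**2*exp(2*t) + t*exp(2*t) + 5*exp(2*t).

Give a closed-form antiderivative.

Recognize the product-rule pattern: f = u'v + uv' with u = -5*t**2/2 + 3*t + 1, v = exp(2*t), so integration by parts undoes it.
Check: d/dt[-(5*t**2 - 6*t - 2)*exp(2*t)/2] = -5*t**2*exp(2*t) + t*exp(2*t) + 5*exp(2*t) = f(t).

An antiderivative is F(t) = -(5*t**2 - 6*t - 2)*exp(2*t)/2.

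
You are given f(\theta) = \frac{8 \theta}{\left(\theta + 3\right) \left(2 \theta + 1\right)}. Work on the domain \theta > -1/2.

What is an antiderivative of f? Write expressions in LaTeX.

An antiderivative is F(\theta) = - \frac{4 \log{\left(\theta + \frac{1}{2} \right)}}{5} + \frac{24 \log{\left(\theta + 3 \right)}}{5}.

Factor the denominator (\left(\theta + 3\right) \left(2 \theta + 1\right)) and decompose: f = - \frac{8}{5 \left(2 \theta + 1\right)} + \frac{24}{5 \left(\theta + 3\right)}; each piece integrates to a log, atan, or power term.
Check: d/d\theta[- \frac{4 \log{\left(\theta + \frac{1}{2} \right)}}{5} + \frac{24 \log{\left(\theta + 3 \right)}}{5}] = \frac{8 \theta}{2 \theta^{2} + 7 \theta + 3}, which equals f(\theta).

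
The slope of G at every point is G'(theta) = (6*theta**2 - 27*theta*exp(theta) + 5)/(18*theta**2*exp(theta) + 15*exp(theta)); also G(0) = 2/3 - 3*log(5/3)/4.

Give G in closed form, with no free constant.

A first test for any G(theta): its theta-derivative must equal the given G'(theta).
A general antiderivative is -3*log(2*theta**2 + 5/3)/4 - exp(-theta)/3 + C.
The condition gives C = 2/3 - 3*log(5/3)/4 - (-3*log(5/3)/4 - 1/3) = 1.
So G(theta) = -(9*exp(theta)*log(2*theta**2 + 5/3) - 12*exp(theta) + 4)*exp(-theta)/12.
Check: d/dtheta[-(9*exp(theta)*log(2*theta**2 + 5/3) - 12*exp(theta) + 4)*exp(-theta)/12] = (6*theta**2 - 27*theta*exp(theta) + 5)/(18*theta**2*exp(theta) + 15*exp(theta)) = G'(theta).

G(theta) = -(9*exp(theta)*log(2*theta**2 + 5/3) - 12*exp(theta) + 4)*exp(-theta)/12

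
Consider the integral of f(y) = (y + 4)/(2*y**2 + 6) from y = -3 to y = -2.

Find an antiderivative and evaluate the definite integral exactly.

Antiderivative: F(y) = log(y**2 + 3)/4 + 2*sqrt(3)*atan(sqrt(3)*y/3)/3; value = -2*sqrt(3)*atan(2*sqrt(3)/3)/3 - log(12)/4 + log(7)/4 + 2*sqrt(3)*pi/9

Whatever form F(y) takes, F'(y) = f(y) is non-negotiable.
F(y) = log(y**2 + 3)/4 + 2*sqrt(3)*atan(sqrt(3)*y/3)/3 is an antiderivative of f.
Check: d/dy[log(y**2 + 3)/4 + 2*sqrt(3)*atan(sqrt(3)*y/3)/3] = (y + 4)/(2*y**2 + 6) = f(y).
F(-2) = -2*sqrt(3)*atan(2*sqrt(3)/3)/3 + log(7)/4; F(-3) = -2*sqrt(3)*pi/9 + log(12)/4.
Integral = F(-2) - F(-3) = -2*sqrt(3)*atan(2*sqrt(3)/3)/3 - log(12)/4 + log(7)/4 + 2*sqrt(3)*pi/9.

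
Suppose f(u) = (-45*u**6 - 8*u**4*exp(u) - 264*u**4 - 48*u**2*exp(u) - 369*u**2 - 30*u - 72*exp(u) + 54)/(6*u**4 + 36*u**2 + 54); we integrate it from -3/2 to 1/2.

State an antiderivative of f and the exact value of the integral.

Whatever form F(u) takes, F'(u) = f(u) is non-negotiable.
F(u) = -(15*u**5 + 39*u**3 + 8*u**2*exp(u) + 15*u**2 - 18*u + 24*exp(u) + 30)/(6*(u**2 + 3)) is an antiderivative of f.
Check: d/du[-(15*u**5 + 39*u**3 + 8*u**2*exp(u) + 15*u**2 - 18*u + 24*exp(u) + 30)/(6*(u**2 + 3))] = (-45*u**6 - 8*u**4*exp(u) - 264*u**4 - 48*u**2*exp(u) - 369*u**2 - 30*u - 72*exp(u) + 54)/(6*u**4 + 36*u**2 + 54) = f(u).
F(1/2) = -4*exp(1/2)/3 - 321/208; F(-3/2) = 1651/336 - 4*exp(-3/2)/3.
Integral = F(1/2) - F(-3/2) = -7051/1092 - 4*exp(1/2)/3 + 4*exp(-3/2)/3.

Antiderivative: F(u) = -(15*u**5 + 39*u**3 + 8*u**2*exp(u) + 15*u**2 - 18*u + 24*exp(u) + 30)/(6*(u**2 + 3)); value = -7051/1092 - 4*exp(1/2)/3 + 4*exp(-3/2)/3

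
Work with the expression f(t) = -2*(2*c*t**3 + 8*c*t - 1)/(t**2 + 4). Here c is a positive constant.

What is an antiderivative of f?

Since d/dt undoes antidifferentiation here, F'(t) = f(t) is required of F(t).
Check: d/dt[-2*c*t**2 + atan(t/2)] = (-4*c*t**3 - 16*c*t + 2)/(t**2 + 4), which equals f(t).

An antiderivative is F(t) = -2*c*t**2 + atan(t/2).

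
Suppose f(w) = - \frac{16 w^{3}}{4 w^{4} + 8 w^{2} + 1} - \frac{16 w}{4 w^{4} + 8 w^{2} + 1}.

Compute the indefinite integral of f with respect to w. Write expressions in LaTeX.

F(w) = - \log{\left(2 w^{4} + 4 w^{2} + \frac{1}{2} \right)} + C

f matches the chain-rule pattern g'(h)*h' with inner function h(w) = 2 w^{4} + 4 w^{2} + \frac{1}{2}; substituting u = h(w) collapses the integral.
Check: d/dw[- \log{\left(2 w^{4} + 4 w^{2} + \frac{1}{2} \right)}] = \frac{- 16 w^{3} - 16 w}{4 w^{4} + 8 w^{2} + 1}, which equals f(w).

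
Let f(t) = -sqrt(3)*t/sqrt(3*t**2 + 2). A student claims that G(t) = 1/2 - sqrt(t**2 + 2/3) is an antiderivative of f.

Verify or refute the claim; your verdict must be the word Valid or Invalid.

d/dt[G] = -sqrt(3)*t/sqrt(3*t**2 + 2)
This equals f(t) exactly, so the claim holds.

Valid: G'(t) = f(t).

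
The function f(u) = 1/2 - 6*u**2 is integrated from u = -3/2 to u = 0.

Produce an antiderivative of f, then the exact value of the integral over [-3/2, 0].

Check any antiderivative F(u) by computing F'(u) and comparing it with f(u).
F(u) = -2*u**3 + u/2 is an antiderivative of f.
Check: d/du[-2*u**3 + u/2] = 1/2 - 6*u**2 = f(u).
F(0) = 0; F(-3/2) = 6.
Integral = F(0) - F(-3/2) = -6.

Antiderivative: F(u) = -2*u**3 + u/2; value = -6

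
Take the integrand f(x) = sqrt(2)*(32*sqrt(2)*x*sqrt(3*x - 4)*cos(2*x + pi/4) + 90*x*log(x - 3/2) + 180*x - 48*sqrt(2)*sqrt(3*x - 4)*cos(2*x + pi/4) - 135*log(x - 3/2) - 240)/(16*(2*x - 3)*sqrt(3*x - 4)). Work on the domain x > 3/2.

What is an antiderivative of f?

An antiderivative is F(x) = 15*sqrt(3*x/2 - 2)*log(x - 3/2)/4 + sin(2*x + pi/4).

A first test for any F(x): its x-derivative must equal f(x) identically.
Check: d/dx[15*sqrt(3*x/2 - 2)*log(x - 3/2)/4 + sin(2*x + pi/4)] = (32*sqrt(2)*x*sqrt(3*x - 4)*cos(2*x + pi/4) + 90*x*log(x - 3/2) + 180*x - 48*sqrt(2)*sqrt(3*x - 4)*cos(2*x + pi/4) - 135*log(x - 3/2) - 240)/(16*sqrt(2)*x*sqrt(3*x - 4) - 24*sqrt(2)*sqrt(3*x - 4)), which equals f(x).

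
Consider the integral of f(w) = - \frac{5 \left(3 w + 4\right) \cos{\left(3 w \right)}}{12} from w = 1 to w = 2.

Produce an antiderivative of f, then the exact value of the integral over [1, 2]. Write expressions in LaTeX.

For F(w) to be correct the identity F'(w) - f(w) = 0 must hold.
F(w) = - \frac{5 \left(3 w \sin{\left(3 w \right)} + 4 \sin{\left(3 w \right)} + \cos{\left(3 w \right)}\right)}{36} is an antiderivative of f.
Check: d/dw[- \frac{5 \left(3 w \sin{\left(3 w \right)} + 4 \sin{\left(3 w \right)} + \cos{\left(3 w \right)}\right)}{36}] = - \frac{5 w \cos{\left(3 w \right)}}{4} - \frac{5 \cos{\left(3 w \right)}}{3}, which equals f(w).
F(2) = - \frac{5 \cos{\left(6 \right)}}{36} - \frac{25 \sin{\left(6 \right)}}{18}; F(1) = - \frac{35 \sin{\left(3 \right)}}{36} - \frac{5 \cos{\left(3 \right)}}{36}.
Integral = F(2) - F(1) = \frac{5 \cos{\left(3 \right)}}{36} - \frac{5 \cos{\left(6 \right)}}{36} + \frac{35 \sin{\left(3 \right)}}{36} - \frac{25 \sin{\left(6 \right)}}{18}.

Antiderivative: F(w) = - \frac{5 \left(3 w \sin{\left(3 w \right)} + 4 \sin{\left(3 w \right)} + \cos{\left(3 w \right)}\right)}{36}; value = \frac{5 \cos{\left(3 \right)}}{36} - \frac{5 \cos{\left(6 \right)}}{36} + \frac{35 \sin{\left(3 \right)}}{36} - \frac{25 \sin{\left(6 \right)}}{18}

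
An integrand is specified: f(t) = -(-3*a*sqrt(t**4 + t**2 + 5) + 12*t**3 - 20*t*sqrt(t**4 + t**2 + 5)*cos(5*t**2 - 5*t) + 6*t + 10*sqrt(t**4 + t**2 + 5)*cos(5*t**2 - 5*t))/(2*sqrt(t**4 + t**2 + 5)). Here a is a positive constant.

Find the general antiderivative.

A candidate is checked by its d/dt: the result must match f(t).
Check: d/dt[(3*a*t - 6*sqrt(t**4 + t**2 + 5) + 2*sin(5*t**2 - 5*t))/2] = (3*a*sqrt(t**4 + t**2 + 5) - 12*t**3 + 20*t*sqrt(t**4 + t**2 + 5)*cos(5*t**2 - 5*t) - 6*t - 10*sqrt(t**4 + t**2 + 5)*cos(5*t**2 - 5*t))/(2*sqrt(t**4 + t**2 + 5)), which equals f(t).

F(t) = (3*a*t - 6*sqrt(t**4 + t**2 + 5) + 2*sin(5*t**2 - 5*t))/2 + C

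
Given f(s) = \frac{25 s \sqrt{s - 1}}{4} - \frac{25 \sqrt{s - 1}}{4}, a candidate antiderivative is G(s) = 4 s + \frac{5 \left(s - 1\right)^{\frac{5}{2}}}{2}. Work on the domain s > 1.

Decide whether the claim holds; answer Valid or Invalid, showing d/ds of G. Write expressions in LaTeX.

d/ds[G] = \frac{25 s \sqrt{s - 1}}{4} - \frac{25 \sqrt{s - 1}}{4} + 4
d/ds[G] - f(s) = 4 != 0.

Invalid: d/ds[G] - f = 4, which is not 0.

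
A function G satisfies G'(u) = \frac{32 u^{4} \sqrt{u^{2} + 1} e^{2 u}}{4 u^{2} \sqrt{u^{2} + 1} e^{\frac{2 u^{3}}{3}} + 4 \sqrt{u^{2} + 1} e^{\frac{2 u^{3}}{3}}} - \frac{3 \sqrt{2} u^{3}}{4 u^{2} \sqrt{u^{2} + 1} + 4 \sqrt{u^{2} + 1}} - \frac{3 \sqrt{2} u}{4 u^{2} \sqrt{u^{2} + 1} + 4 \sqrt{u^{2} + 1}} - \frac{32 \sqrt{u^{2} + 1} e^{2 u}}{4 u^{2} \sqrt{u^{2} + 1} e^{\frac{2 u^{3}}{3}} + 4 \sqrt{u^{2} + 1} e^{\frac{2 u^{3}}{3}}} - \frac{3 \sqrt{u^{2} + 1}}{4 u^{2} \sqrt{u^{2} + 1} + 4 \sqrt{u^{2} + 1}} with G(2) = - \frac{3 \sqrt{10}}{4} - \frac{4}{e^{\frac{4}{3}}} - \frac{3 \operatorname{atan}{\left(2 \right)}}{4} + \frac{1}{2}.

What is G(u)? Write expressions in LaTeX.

G(u) = - \frac{3 \sqrt{2 u^{2} + 2}}{4} - 4 e^{- \frac{2 u^{3}}{3} + 2 u} - \frac{3 \operatorname{atan}{\left(u \right)}}{4} + \frac{1}{2}

Integrate term by term and add the pieces.
A general antiderivative is - \frac{3 \sqrt{2 u^{2} + 2}}{4} - 4 e^{- \frac{2 u^{3}}{3} + 2 u} - \frac{3 \operatorname{atan}{\left(u \right)}}{4} + C.
The condition gives C = - \frac{3 \sqrt{10}}{4} - \frac{4}{e^{\frac{4}{3}}} - \frac{3 \operatorname{atan}{\left(2 \right)}}{4} + \frac{1}{2} - (- \frac{3 \sqrt{10}}{4} - \frac{4}{e^{\frac{4}{3}}} - \frac{3 \operatorname{atan}{\left(2 \right)}}{4}) = \frac{1}{2}.
So G(u) = - \frac{3 \sqrt{2 u^{2} + 2}}{4} - 4 e^{- \frac{2 u^{3}}{3} + 2 u} - \frac{3 \operatorname{atan}{\left(u \right)}}{4} + \frac{1}{2}.
Check: d/du[- \frac{3 \sqrt{2 u^{2} + 2}}{4} - 4 e^{- \frac{2 u^{3}}{3} + 2 u} - \frac{3 \operatorname{atan}{\left(u \right)}}{4} + \frac{1}{2}] = \frac{32 u^{4} \sqrt{u^{2} + 1} e^{2 u} e^{- \frac{2 u^{3}}{3}} - 3 \sqrt{2} u^{3} - 3 \sqrt{2} u - 32 \sqrt{u^{2} + 1} e^{2 u} e^{- \frac{2 u^{3}}{3}} - 3 \sqrt{u^{2} + 1}}{4 u^{2} \sqrt{u^{2} + 1} + 4 \sqrt{u^{2} + 1}}, which equals G'(u).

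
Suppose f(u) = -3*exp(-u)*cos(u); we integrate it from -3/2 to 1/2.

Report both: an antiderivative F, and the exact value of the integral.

Check any antiderivative F(u) by computing F'(u) and comparing it with f(u).
F(u) = -3*exp(-u)*sin(u)/2 + 3*exp(-u)*cos(u)/2 is an antiderivative of f.
Check: d/du[-3*exp(-u)*sin(u)/2 + 3*exp(-u)*cos(u)/2] = -3*exp(-u)*cos(u) = f(u).
F(1/2) = -3*exp(-1/2)*sin(1/2)/2 + 3*exp(-1/2)*cos(1/2)/2; F(-3/2) = 3*exp(3/2)*cos(3/2)/2 + 3*exp(3/2)*sin(3/2)/2.
Integral = F(1/2) - F(-3/2) = -3*exp(3/2)*sin(3/2)/2 - 3*exp(3/2)*cos(3/2)/2 - 3*exp(-1/2)*sin(1/2)/2 + 3*exp(-1/2)*cos(1/2)/2.

Antiderivative: F(u) = -3*exp(-u)*sin(u)/2 + 3*exp(-u)*cos(u)/2; value = -3*exp(3/2)*sin(3/2)/2 - 3*exp(3/2)*cos(3/2)/2 - 3*exp(-1/2)*sin(1/2)/2 + 3*exp(-1/2)*cos(1/2)/2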